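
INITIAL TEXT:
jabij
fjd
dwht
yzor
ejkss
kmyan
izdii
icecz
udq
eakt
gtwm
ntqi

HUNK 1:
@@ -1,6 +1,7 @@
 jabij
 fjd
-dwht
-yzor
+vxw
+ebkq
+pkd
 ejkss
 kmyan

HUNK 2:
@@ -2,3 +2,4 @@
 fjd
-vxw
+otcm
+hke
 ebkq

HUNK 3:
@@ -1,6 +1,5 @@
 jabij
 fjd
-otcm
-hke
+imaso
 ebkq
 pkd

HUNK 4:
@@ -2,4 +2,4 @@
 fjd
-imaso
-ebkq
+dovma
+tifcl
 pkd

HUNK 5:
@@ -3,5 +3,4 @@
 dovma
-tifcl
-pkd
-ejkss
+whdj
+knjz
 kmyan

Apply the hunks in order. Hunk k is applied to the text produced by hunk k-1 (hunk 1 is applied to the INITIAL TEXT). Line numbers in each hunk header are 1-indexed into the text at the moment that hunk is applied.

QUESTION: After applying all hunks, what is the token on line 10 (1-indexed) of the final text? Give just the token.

Hunk 1: at line 1 remove [dwht,yzor] add [vxw,ebkq,pkd] -> 13 lines: jabij fjd vxw ebkq pkd ejkss kmyan izdii icecz udq eakt gtwm ntqi
Hunk 2: at line 2 remove [vxw] add [otcm,hke] -> 14 lines: jabij fjd otcm hke ebkq pkd ejkss kmyan izdii icecz udq eakt gtwm ntqi
Hunk 3: at line 1 remove [otcm,hke] add [imaso] -> 13 lines: jabij fjd imaso ebkq pkd ejkss kmyan izdii icecz udq eakt gtwm ntqi
Hunk 4: at line 2 remove [imaso,ebkq] add [dovma,tifcl] -> 13 lines: jabij fjd dovma tifcl pkd ejkss kmyan izdii icecz udq eakt gtwm ntqi
Hunk 5: at line 3 remove [tifcl,pkd,ejkss] add [whdj,knjz] -> 12 lines: jabij fjd dovma whdj knjz kmyan izdii icecz udq eakt gtwm ntqi
Final line 10: eakt

Answer: eakt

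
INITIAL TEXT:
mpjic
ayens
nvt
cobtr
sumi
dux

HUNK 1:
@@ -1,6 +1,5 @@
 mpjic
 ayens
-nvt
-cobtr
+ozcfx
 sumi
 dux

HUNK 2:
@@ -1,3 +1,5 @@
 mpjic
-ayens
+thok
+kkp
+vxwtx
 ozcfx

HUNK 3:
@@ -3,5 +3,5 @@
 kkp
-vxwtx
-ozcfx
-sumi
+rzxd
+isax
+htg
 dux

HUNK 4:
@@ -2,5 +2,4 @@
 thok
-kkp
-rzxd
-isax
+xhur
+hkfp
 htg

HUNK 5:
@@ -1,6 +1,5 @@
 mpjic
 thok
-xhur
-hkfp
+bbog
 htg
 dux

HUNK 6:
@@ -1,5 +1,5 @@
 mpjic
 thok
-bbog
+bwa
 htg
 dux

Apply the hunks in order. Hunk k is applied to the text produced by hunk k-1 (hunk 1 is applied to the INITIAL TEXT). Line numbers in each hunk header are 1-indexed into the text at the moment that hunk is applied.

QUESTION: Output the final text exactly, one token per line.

Hunk 1: at line 1 remove [nvt,cobtr] add [ozcfx] -> 5 lines: mpjic ayens ozcfx sumi dux
Hunk 2: at line 1 remove [ayens] add [thok,kkp,vxwtx] -> 7 lines: mpjic thok kkp vxwtx ozcfx sumi dux
Hunk 3: at line 3 remove [vxwtx,ozcfx,sumi] add [rzxd,isax,htg] -> 7 lines: mpjic thok kkp rzxd isax htg dux
Hunk 4: at line 2 remove [kkp,rzxd,isax] add [xhur,hkfp] -> 6 lines: mpjic thok xhur hkfp htg dux
Hunk 5: at line 1 remove [xhur,hkfp] add [bbog] -> 5 lines: mpjic thok bbog htg dux
Hunk 6: at line 1 remove [bbog] add [bwa] -> 5 lines: mpjic thok bwa htg dux

Answer: mpjic
thok
bwa
htg
dux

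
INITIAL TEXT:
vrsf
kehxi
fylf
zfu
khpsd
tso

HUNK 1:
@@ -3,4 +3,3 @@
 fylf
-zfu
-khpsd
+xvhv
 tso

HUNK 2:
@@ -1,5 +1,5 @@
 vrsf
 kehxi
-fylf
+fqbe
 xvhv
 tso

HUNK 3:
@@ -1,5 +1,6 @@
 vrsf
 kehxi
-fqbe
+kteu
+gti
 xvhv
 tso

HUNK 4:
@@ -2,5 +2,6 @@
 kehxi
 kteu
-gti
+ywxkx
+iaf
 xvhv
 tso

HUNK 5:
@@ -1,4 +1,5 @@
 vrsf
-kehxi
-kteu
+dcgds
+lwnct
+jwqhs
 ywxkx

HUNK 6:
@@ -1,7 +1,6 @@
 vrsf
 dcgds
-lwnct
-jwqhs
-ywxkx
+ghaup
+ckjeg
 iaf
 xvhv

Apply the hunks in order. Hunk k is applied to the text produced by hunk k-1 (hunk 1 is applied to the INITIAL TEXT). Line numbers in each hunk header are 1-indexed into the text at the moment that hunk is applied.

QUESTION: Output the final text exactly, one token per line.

Answer: vrsf
dcgds
ghaup
ckjeg
iaf
xvhv
tso

Derivation:
Hunk 1: at line 3 remove [zfu,khpsd] add [xvhv] -> 5 lines: vrsf kehxi fylf xvhv tso
Hunk 2: at line 1 remove [fylf] add [fqbe] -> 5 lines: vrsf kehxi fqbe xvhv tso
Hunk 3: at line 1 remove [fqbe] add [kteu,gti] -> 6 lines: vrsf kehxi kteu gti xvhv tso
Hunk 4: at line 2 remove [gti] add [ywxkx,iaf] -> 7 lines: vrsf kehxi kteu ywxkx iaf xvhv tso
Hunk 5: at line 1 remove [kehxi,kteu] add [dcgds,lwnct,jwqhs] -> 8 lines: vrsf dcgds lwnct jwqhs ywxkx iaf xvhv tso
Hunk 6: at line 1 remove [lwnct,jwqhs,ywxkx] add [ghaup,ckjeg] -> 7 lines: vrsf dcgds ghaup ckjeg iaf xvhv tso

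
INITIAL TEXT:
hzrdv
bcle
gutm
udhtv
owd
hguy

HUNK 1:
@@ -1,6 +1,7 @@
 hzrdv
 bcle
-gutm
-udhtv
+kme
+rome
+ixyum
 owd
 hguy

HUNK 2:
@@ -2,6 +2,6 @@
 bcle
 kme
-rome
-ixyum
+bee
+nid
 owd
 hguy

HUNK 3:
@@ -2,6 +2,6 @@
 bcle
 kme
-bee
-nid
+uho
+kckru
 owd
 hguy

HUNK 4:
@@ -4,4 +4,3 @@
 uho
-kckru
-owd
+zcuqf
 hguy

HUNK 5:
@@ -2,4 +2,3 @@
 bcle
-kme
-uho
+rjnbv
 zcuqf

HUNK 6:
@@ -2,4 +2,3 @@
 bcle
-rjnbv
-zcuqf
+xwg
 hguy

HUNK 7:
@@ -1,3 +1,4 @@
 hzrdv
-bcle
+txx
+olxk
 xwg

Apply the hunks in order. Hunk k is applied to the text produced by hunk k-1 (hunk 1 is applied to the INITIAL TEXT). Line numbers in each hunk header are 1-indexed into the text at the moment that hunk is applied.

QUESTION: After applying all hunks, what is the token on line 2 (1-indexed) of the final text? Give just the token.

Answer: txx

Derivation:
Hunk 1: at line 1 remove [gutm,udhtv] add [kme,rome,ixyum] -> 7 lines: hzrdv bcle kme rome ixyum owd hguy
Hunk 2: at line 2 remove [rome,ixyum] add [bee,nid] -> 7 lines: hzrdv bcle kme bee nid owd hguy
Hunk 3: at line 2 remove [bee,nid] add [uho,kckru] -> 7 lines: hzrdv bcle kme uho kckru owd hguy
Hunk 4: at line 4 remove [kckru,owd] add [zcuqf] -> 6 lines: hzrdv bcle kme uho zcuqf hguy
Hunk 5: at line 2 remove [kme,uho] add [rjnbv] -> 5 lines: hzrdv bcle rjnbv zcuqf hguy
Hunk 6: at line 2 remove [rjnbv,zcuqf] add [xwg] -> 4 lines: hzrdv bcle xwg hguy
Hunk 7: at line 1 remove [bcle] add [txx,olxk] -> 5 lines: hzrdv txx olxk xwg hguy
Final line 2: txx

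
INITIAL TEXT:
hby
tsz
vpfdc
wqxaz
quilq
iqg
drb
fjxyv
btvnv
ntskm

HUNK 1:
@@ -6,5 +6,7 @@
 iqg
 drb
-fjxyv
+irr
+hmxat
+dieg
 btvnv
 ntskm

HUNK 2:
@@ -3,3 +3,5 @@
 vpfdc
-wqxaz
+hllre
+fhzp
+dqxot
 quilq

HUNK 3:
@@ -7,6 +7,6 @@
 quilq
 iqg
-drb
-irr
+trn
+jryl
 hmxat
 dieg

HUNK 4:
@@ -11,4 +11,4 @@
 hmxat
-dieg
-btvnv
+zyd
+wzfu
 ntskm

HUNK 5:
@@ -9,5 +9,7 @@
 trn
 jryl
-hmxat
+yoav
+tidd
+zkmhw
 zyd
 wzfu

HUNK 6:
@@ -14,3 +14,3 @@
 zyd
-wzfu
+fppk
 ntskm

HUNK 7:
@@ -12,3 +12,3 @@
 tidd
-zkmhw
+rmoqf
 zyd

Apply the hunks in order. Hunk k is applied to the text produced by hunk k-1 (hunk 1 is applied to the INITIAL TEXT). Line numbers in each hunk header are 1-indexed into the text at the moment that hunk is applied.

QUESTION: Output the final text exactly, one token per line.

Hunk 1: at line 6 remove [fjxyv] add [irr,hmxat,dieg] -> 12 lines: hby tsz vpfdc wqxaz quilq iqg drb irr hmxat dieg btvnv ntskm
Hunk 2: at line 3 remove [wqxaz] add [hllre,fhzp,dqxot] -> 14 lines: hby tsz vpfdc hllre fhzp dqxot quilq iqg drb irr hmxat dieg btvnv ntskm
Hunk 3: at line 7 remove [drb,irr] add [trn,jryl] -> 14 lines: hby tsz vpfdc hllre fhzp dqxot quilq iqg trn jryl hmxat dieg btvnv ntskm
Hunk 4: at line 11 remove [dieg,btvnv] add [zyd,wzfu] -> 14 lines: hby tsz vpfdc hllre fhzp dqxot quilq iqg trn jryl hmxat zyd wzfu ntskm
Hunk 5: at line 9 remove [hmxat] add [yoav,tidd,zkmhw] -> 16 lines: hby tsz vpfdc hllre fhzp dqxot quilq iqg trn jryl yoav tidd zkmhw zyd wzfu ntskm
Hunk 6: at line 14 remove [wzfu] add [fppk] -> 16 lines: hby tsz vpfdc hllre fhzp dqxot quilq iqg trn jryl yoav tidd zkmhw zyd fppk ntskm
Hunk 7: at line 12 remove [zkmhw] add [rmoqf] -> 16 lines: hby tsz vpfdc hllre fhzp dqxot quilq iqg trn jryl yoav tidd rmoqf zyd fppk ntskm

Answer: hby
tsz
vpfdc
hllre
fhzp
dqxot
quilq
iqg
trn
jryl
yoav
tidd
rmoqf
zyd
fppk
ntskm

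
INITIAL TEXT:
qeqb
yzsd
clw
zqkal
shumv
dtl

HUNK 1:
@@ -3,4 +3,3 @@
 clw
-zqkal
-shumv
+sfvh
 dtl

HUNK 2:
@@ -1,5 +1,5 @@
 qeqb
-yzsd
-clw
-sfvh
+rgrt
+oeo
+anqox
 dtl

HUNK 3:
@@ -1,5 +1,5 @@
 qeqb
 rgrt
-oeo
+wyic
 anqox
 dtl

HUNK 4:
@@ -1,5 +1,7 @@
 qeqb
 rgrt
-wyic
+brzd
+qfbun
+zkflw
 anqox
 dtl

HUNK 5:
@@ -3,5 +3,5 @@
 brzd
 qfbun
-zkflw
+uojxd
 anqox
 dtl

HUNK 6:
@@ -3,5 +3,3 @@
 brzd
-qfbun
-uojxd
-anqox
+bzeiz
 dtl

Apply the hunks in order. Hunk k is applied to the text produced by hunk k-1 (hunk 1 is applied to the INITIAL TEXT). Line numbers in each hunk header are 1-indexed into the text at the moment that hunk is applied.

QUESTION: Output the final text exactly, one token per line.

Hunk 1: at line 3 remove [zqkal,shumv] add [sfvh] -> 5 lines: qeqb yzsd clw sfvh dtl
Hunk 2: at line 1 remove [yzsd,clw,sfvh] add [rgrt,oeo,anqox] -> 5 lines: qeqb rgrt oeo anqox dtl
Hunk 3: at line 1 remove [oeo] add [wyic] -> 5 lines: qeqb rgrt wyic anqox dtl
Hunk 4: at line 1 remove [wyic] add [brzd,qfbun,zkflw] -> 7 lines: qeqb rgrt brzd qfbun zkflw anqox dtl
Hunk 5: at line 3 remove [zkflw] add [uojxd] -> 7 lines: qeqb rgrt brzd qfbun uojxd anqox dtl
Hunk 6: at line 3 remove [qfbun,uojxd,anqox] add [bzeiz] -> 5 lines: qeqb rgrt brzd bzeiz dtl

Answer: qeqb
rgrt
brzd
bzeiz
dtl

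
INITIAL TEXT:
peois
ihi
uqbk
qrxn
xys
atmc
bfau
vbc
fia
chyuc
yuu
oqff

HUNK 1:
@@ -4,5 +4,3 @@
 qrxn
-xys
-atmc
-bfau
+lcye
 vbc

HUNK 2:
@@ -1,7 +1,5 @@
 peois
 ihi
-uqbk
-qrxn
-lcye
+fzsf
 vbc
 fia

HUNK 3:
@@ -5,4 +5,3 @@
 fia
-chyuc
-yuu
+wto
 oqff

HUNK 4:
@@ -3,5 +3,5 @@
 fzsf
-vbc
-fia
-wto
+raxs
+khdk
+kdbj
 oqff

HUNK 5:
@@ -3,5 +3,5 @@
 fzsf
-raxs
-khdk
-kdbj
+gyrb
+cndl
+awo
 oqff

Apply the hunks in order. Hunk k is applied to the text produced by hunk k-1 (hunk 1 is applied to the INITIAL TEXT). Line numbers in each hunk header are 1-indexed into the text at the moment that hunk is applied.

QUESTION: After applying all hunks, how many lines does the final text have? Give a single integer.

Hunk 1: at line 4 remove [xys,atmc,bfau] add [lcye] -> 10 lines: peois ihi uqbk qrxn lcye vbc fia chyuc yuu oqff
Hunk 2: at line 1 remove [uqbk,qrxn,lcye] add [fzsf] -> 8 lines: peois ihi fzsf vbc fia chyuc yuu oqff
Hunk 3: at line 5 remove [chyuc,yuu] add [wto] -> 7 lines: peois ihi fzsf vbc fia wto oqff
Hunk 4: at line 3 remove [vbc,fia,wto] add [raxs,khdk,kdbj] -> 7 lines: peois ihi fzsf raxs khdk kdbj oqff
Hunk 5: at line 3 remove [raxs,khdk,kdbj] add [gyrb,cndl,awo] -> 7 lines: peois ihi fzsf gyrb cndl awo oqff
Final line count: 7

Answer: 7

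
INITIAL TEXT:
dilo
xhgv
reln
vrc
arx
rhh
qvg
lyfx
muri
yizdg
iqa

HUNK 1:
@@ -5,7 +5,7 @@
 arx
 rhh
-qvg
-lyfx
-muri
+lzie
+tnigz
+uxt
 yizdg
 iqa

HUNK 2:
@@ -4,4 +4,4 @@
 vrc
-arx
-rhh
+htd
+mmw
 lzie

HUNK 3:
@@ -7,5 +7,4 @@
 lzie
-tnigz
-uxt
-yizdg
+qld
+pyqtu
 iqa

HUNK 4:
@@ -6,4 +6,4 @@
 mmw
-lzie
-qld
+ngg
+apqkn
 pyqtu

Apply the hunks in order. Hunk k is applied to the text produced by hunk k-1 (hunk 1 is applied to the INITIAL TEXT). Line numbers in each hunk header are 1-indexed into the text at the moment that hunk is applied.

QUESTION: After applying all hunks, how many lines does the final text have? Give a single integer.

Answer: 10

Derivation:
Hunk 1: at line 5 remove [qvg,lyfx,muri] add [lzie,tnigz,uxt] -> 11 lines: dilo xhgv reln vrc arx rhh lzie tnigz uxt yizdg iqa
Hunk 2: at line 4 remove [arx,rhh] add [htd,mmw] -> 11 lines: dilo xhgv reln vrc htd mmw lzie tnigz uxt yizdg iqa
Hunk 3: at line 7 remove [tnigz,uxt,yizdg] add [qld,pyqtu] -> 10 lines: dilo xhgv reln vrc htd mmw lzie qld pyqtu iqa
Hunk 4: at line 6 remove [lzie,qld] add [ngg,apqkn] -> 10 lines: dilo xhgv reln vrc htd mmw ngg apqkn pyqtu iqa
Final line count: 10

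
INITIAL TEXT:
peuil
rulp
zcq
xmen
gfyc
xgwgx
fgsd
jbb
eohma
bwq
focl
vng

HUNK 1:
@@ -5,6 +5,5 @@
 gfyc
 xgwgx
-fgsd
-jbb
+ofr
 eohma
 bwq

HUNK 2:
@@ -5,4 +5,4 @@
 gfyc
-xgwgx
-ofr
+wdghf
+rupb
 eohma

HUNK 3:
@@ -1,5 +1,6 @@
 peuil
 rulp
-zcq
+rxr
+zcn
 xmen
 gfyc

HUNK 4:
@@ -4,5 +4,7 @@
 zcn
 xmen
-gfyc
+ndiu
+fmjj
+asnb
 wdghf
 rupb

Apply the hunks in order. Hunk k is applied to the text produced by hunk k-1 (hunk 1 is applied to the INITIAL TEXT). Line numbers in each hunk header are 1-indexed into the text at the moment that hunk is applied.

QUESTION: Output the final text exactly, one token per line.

Hunk 1: at line 5 remove [fgsd,jbb] add [ofr] -> 11 lines: peuil rulp zcq xmen gfyc xgwgx ofr eohma bwq focl vng
Hunk 2: at line 5 remove [xgwgx,ofr] add [wdghf,rupb] -> 11 lines: peuil rulp zcq xmen gfyc wdghf rupb eohma bwq focl vng
Hunk 3: at line 1 remove [zcq] add [rxr,zcn] -> 12 lines: peuil rulp rxr zcn xmen gfyc wdghf rupb eohma bwq focl vng
Hunk 4: at line 4 remove [gfyc] add [ndiu,fmjj,asnb] -> 14 lines: peuil rulp rxr zcn xmen ndiu fmjj asnb wdghf rupb eohma bwq focl vng

Answer: peuil
rulp
rxr
zcn
xmen
ndiu
fmjj
asnb
wdghf
rupb
eohma
bwq
focl
vng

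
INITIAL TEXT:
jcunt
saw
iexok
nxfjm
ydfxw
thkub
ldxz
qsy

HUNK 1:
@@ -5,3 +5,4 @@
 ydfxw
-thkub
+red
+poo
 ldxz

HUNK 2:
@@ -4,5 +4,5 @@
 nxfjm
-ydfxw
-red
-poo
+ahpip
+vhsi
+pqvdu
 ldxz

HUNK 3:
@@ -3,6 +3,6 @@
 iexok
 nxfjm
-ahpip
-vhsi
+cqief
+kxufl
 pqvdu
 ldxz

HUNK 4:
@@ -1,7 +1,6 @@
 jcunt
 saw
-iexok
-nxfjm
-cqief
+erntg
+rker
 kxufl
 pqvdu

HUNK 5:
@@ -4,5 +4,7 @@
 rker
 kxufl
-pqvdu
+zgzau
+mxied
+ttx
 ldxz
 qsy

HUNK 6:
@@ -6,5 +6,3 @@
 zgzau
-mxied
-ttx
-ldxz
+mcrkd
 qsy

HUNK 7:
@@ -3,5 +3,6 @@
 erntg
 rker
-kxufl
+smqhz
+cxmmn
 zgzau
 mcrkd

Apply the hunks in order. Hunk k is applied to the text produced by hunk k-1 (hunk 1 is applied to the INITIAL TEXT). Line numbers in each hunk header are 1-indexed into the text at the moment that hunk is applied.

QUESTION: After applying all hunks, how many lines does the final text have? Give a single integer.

Hunk 1: at line 5 remove [thkub] add [red,poo] -> 9 lines: jcunt saw iexok nxfjm ydfxw red poo ldxz qsy
Hunk 2: at line 4 remove [ydfxw,red,poo] add [ahpip,vhsi,pqvdu] -> 9 lines: jcunt saw iexok nxfjm ahpip vhsi pqvdu ldxz qsy
Hunk 3: at line 3 remove [ahpip,vhsi] add [cqief,kxufl] -> 9 lines: jcunt saw iexok nxfjm cqief kxufl pqvdu ldxz qsy
Hunk 4: at line 1 remove [iexok,nxfjm,cqief] add [erntg,rker] -> 8 lines: jcunt saw erntg rker kxufl pqvdu ldxz qsy
Hunk 5: at line 4 remove [pqvdu] add [zgzau,mxied,ttx] -> 10 lines: jcunt saw erntg rker kxufl zgzau mxied ttx ldxz qsy
Hunk 6: at line 6 remove [mxied,ttx,ldxz] add [mcrkd] -> 8 lines: jcunt saw erntg rker kxufl zgzau mcrkd qsy
Hunk 7: at line 3 remove [kxufl] add [smqhz,cxmmn] -> 9 lines: jcunt saw erntg rker smqhz cxmmn zgzau mcrkd qsy
Final line count: 9

Answer: 9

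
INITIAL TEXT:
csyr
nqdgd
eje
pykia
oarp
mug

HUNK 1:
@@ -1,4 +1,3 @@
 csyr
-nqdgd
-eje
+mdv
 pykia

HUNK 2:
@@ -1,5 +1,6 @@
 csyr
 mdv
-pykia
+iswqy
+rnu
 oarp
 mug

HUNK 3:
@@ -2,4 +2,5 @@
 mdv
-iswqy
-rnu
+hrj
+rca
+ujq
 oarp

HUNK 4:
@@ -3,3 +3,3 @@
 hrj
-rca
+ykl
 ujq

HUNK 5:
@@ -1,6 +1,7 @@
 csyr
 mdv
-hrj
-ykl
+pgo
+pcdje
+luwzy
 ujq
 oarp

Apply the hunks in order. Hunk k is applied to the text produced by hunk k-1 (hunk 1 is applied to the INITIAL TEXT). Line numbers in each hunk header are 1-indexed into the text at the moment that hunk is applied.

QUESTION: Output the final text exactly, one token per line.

Hunk 1: at line 1 remove [nqdgd,eje] add [mdv] -> 5 lines: csyr mdv pykia oarp mug
Hunk 2: at line 1 remove [pykia] add [iswqy,rnu] -> 6 lines: csyr mdv iswqy rnu oarp mug
Hunk 3: at line 2 remove [iswqy,rnu] add [hrj,rca,ujq] -> 7 lines: csyr mdv hrj rca ujq oarp mug
Hunk 4: at line 3 remove [rca] add [ykl] -> 7 lines: csyr mdv hrj ykl ujq oarp mug
Hunk 5: at line 1 remove [hrj,ykl] add [pgo,pcdje,luwzy] -> 8 lines: csyr mdv pgo pcdje luwzy ujq oarp mug

Answer: csyr
mdv
pgo
pcdje
luwzy
ujq
oarp
mug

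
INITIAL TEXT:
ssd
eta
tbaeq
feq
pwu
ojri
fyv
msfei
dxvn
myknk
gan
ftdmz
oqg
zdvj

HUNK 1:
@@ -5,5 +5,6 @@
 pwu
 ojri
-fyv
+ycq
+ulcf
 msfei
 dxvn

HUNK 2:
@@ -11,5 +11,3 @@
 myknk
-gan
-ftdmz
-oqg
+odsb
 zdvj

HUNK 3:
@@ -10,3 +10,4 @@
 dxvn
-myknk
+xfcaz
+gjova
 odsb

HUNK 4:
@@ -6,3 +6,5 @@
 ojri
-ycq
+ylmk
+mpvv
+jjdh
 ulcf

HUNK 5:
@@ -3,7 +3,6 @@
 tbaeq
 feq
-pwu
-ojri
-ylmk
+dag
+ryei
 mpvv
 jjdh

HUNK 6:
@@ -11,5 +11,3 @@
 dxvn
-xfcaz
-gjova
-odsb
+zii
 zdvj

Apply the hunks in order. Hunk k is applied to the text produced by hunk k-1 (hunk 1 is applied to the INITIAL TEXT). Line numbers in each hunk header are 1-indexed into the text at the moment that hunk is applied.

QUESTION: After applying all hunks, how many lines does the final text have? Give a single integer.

Answer: 13

Derivation:
Hunk 1: at line 5 remove [fyv] add [ycq,ulcf] -> 15 lines: ssd eta tbaeq feq pwu ojri ycq ulcf msfei dxvn myknk gan ftdmz oqg zdvj
Hunk 2: at line 11 remove [gan,ftdmz,oqg] add [odsb] -> 13 lines: ssd eta tbaeq feq pwu ojri ycq ulcf msfei dxvn myknk odsb zdvj
Hunk 3: at line 10 remove [myknk] add [xfcaz,gjova] -> 14 lines: ssd eta tbaeq feq pwu ojri ycq ulcf msfei dxvn xfcaz gjova odsb zdvj
Hunk 4: at line 6 remove [ycq] add [ylmk,mpvv,jjdh] -> 16 lines: ssd eta tbaeq feq pwu ojri ylmk mpvv jjdh ulcf msfei dxvn xfcaz gjova odsb zdvj
Hunk 5: at line 3 remove [pwu,ojri,ylmk] add [dag,ryei] -> 15 lines: ssd eta tbaeq feq dag ryei mpvv jjdh ulcf msfei dxvn xfcaz gjova odsb zdvj
Hunk 6: at line 11 remove [xfcaz,gjova,odsb] add [zii] -> 13 lines: ssd eta tbaeq feq dag ryei mpvv jjdh ulcf msfei dxvn zii zdvj
Final line count: 13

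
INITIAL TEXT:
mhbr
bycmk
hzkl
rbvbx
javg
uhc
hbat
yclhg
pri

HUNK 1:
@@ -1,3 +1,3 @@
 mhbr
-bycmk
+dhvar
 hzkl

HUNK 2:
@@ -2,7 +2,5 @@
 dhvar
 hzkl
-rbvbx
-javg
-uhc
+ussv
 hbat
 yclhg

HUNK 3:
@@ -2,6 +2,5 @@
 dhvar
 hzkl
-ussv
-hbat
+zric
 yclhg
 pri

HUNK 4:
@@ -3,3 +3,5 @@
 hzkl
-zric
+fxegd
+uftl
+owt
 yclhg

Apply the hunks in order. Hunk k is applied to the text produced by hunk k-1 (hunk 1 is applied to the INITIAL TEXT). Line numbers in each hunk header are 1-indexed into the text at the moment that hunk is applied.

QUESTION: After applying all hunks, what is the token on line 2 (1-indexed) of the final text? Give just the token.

Hunk 1: at line 1 remove [bycmk] add [dhvar] -> 9 lines: mhbr dhvar hzkl rbvbx javg uhc hbat yclhg pri
Hunk 2: at line 2 remove [rbvbx,javg,uhc] add [ussv] -> 7 lines: mhbr dhvar hzkl ussv hbat yclhg pri
Hunk 3: at line 2 remove [ussv,hbat] add [zric] -> 6 lines: mhbr dhvar hzkl zric yclhg pri
Hunk 4: at line 3 remove [zric] add [fxegd,uftl,owt] -> 8 lines: mhbr dhvar hzkl fxegd uftl owt yclhg pri
Final line 2: dhvar

Answer: dhvar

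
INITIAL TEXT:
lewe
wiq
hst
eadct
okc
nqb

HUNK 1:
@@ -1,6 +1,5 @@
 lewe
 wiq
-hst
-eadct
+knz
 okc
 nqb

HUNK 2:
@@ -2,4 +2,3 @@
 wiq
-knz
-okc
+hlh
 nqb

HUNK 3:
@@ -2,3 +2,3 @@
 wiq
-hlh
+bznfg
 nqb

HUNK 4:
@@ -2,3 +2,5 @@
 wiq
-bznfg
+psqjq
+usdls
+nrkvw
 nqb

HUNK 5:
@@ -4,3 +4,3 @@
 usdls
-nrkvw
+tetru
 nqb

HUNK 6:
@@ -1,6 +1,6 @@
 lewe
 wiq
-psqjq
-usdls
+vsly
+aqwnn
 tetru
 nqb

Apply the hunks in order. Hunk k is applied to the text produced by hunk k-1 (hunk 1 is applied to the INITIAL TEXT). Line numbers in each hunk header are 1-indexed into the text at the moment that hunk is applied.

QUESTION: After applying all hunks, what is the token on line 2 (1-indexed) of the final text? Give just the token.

Answer: wiq

Derivation:
Hunk 1: at line 1 remove [hst,eadct] add [knz] -> 5 lines: lewe wiq knz okc nqb
Hunk 2: at line 2 remove [knz,okc] add [hlh] -> 4 lines: lewe wiq hlh nqb
Hunk 3: at line 2 remove [hlh] add [bznfg] -> 4 lines: lewe wiq bznfg nqb
Hunk 4: at line 2 remove [bznfg] add [psqjq,usdls,nrkvw] -> 6 lines: lewe wiq psqjq usdls nrkvw nqb
Hunk 5: at line 4 remove [nrkvw] add [tetru] -> 6 lines: lewe wiq psqjq usdls tetru nqb
Hunk 6: at line 1 remove [psqjq,usdls] add [vsly,aqwnn] -> 6 lines: lewe wiq vsly aqwnn tetru nqb
Final line 2: wiq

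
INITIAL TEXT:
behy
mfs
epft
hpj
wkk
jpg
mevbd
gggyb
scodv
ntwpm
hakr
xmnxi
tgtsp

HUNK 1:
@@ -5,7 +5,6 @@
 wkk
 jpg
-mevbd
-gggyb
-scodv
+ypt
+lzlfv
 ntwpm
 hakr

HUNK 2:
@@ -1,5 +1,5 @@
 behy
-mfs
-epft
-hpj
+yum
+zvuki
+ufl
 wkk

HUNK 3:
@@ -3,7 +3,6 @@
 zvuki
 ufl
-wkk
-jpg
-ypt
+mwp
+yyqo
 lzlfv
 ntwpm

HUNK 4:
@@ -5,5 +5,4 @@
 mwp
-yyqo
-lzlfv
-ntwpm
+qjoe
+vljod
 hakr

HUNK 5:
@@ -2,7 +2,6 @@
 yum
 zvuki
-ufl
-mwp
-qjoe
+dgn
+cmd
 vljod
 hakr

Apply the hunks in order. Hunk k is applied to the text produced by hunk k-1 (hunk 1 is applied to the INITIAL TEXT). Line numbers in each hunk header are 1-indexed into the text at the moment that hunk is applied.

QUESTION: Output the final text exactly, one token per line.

Answer: behy
yum
zvuki
dgn
cmd
vljod
hakr
xmnxi
tgtsp

Derivation:
Hunk 1: at line 5 remove [mevbd,gggyb,scodv] add [ypt,lzlfv] -> 12 lines: behy mfs epft hpj wkk jpg ypt lzlfv ntwpm hakr xmnxi tgtsp
Hunk 2: at line 1 remove [mfs,epft,hpj] add [yum,zvuki,ufl] -> 12 lines: behy yum zvuki ufl wkk jpg ypt lzlfv ntwpm hakr xmnxi tgtsp
Hunk 3: at line 3 remove [wkk,jpg,ypt] add [mwp,yyqo] -> 11 lines: behy yum zvuki ufl mwp yyqo lzlfv ntwpm hakr xmnxi tgtsp
Hunk 4: at line 5 remove [yyqo,lzlfv,ntwpm] add [qjoe,vljod] -> 10 lines: behy yum zvuki ufl mwp qjoe vljod hakr xmnxi tgtsp
Hunk 5: at line 2 remove [ufl,mwp,qjoe] add [dgn,cmd] -> 9 lines: behy yum zvuki dgn cmd vljod hakr xmnxi tgtsp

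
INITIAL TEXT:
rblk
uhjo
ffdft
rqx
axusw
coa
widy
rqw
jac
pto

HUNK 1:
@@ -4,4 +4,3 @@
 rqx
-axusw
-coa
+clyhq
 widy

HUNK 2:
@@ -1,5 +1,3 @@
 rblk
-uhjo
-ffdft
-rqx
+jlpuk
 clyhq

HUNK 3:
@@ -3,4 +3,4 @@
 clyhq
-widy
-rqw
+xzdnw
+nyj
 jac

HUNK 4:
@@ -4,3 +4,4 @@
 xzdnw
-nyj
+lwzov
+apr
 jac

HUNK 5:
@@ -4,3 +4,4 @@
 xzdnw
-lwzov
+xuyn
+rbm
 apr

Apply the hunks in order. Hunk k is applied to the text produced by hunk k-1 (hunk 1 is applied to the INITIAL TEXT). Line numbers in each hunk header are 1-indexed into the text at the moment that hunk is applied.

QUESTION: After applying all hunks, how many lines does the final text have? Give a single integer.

Answer: 9

Derivation:
Hunk 1: at line 4 remove [axusw,coa] add [clyhq] -> 9 lines: rblk uhjo ffdft rqx clyhq widy rqw jac pto
Hunk 2: at line 1 remove [uhjo,ffdft,rqx] add [jlpuk] -> 7 lines: rblk jlpuk clyhq widy rqw jac pto
Hunk 3: at line 3 remove [widy,rqw] add [xzdnw,nyj] -> 7 lines: rblk jlpuk clyhq xzdnw nyj jac pto
Hunk 4: at line 4 remove [nyj] add [lwzov,apr] -> 8 lines: rblk jlpuk clyhq xzdnw lwzov apr jac pto
Hunk 5: at line 4 remove [lwzov] add [xuyn,rbm] -> 9 lines: rblk jlpuk clyhq xzdnw xuyn rbm apr jac pto
Final line count: 9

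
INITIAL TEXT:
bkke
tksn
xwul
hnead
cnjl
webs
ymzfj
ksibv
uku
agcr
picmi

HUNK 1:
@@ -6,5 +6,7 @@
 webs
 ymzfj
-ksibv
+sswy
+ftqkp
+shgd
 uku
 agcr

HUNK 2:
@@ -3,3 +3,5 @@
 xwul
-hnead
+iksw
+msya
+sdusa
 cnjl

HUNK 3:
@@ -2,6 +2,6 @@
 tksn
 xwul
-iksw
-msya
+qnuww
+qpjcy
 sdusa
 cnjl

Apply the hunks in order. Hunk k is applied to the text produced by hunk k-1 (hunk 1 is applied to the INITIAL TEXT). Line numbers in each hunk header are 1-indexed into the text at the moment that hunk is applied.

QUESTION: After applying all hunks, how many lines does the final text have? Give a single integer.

Hunk 1: at line 6 remove [ksibv] add [sswy,ftqkp,shgd] -> 13 lines: bkke tksn xwul hnead cnjl webs ymzfj sswy ftqkp shgd uku agcr picmi
Hunk 2: at line 3 remove [hnead] add [iksw,msya,sdusa] -> 15 lines: bkke tksn xwul iksw msya sdusa cnjl webs ymzfj sswy ftqkp shgd uku agcr picmi
Hunk 3: at line 2 remove [iksw,msya] add [qnuww,qpjcy] -> 15 lines: bkke tksn xwul qnuww qpjcy sdusa cnjl webs ymzfj sswy ftqkp shgd uku agcr picmi
Final line count: 15

Answer: 15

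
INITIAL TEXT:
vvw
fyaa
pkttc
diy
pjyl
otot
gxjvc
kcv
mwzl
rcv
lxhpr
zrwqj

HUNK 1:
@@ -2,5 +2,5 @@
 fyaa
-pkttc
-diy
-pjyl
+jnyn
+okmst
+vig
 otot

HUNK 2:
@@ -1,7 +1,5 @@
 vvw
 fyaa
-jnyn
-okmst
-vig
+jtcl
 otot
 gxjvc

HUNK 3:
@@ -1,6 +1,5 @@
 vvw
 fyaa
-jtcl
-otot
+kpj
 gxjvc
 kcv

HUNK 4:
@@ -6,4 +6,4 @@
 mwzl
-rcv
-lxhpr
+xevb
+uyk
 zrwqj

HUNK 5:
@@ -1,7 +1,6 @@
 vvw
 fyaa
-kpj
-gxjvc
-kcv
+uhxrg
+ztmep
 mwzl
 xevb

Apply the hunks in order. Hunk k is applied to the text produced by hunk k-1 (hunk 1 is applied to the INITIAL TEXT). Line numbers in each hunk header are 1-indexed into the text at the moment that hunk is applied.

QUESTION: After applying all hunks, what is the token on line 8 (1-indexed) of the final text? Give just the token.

Answer: zrwqj

Derivation:
Hunk 1: at line 2 remove [pkttc,diy,pjyl] add [jnyn,okmst,vig] -> 12 lines: vvw fyaa jnyn okmst vig otot gxjvc kcv mwzl rcv lxhpr zrwqj
Hunk 2: at line 1 remove [jnyn,okmst,vig] add [jtcl] -> 10 lines: vvw fyaa jtcl otot gxjvc kcv mwzl rcv lxhpr zrwqj
Hunk 3: at line 1 remove [jtcl,otot] add [kpj] -> 9 lines: vvw fyaa kpj gxjvc kcv mwzl rcv lxhpr zrwqj
Hunk 4: at line 6 remove [rcv,lxhpr] add [xevb,uyk] -> 9 lines: vvw fyaa kpj gxjvc kcv mwzl xevb uyk zrwqj
Hunk 5: at line 1 remove [kpj,gxjvc,kcv] add [uhxrg,ztmep] -> 8 lines: vvw fyaa uhxrg ztmep mwzl xevb uyk zrwqj
Final line 8: zrwqj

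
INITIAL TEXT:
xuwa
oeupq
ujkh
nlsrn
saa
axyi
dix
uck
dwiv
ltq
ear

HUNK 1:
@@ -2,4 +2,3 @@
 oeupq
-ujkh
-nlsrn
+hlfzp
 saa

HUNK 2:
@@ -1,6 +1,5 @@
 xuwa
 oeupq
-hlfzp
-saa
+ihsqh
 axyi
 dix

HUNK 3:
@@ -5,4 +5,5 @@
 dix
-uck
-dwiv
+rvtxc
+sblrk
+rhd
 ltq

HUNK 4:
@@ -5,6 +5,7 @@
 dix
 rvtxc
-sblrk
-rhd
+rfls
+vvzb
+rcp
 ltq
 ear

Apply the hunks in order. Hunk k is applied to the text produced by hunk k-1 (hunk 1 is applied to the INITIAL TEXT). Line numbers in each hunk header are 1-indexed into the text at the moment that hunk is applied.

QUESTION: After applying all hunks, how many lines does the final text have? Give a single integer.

Hunk 1: at line 2 remove [ujkh,nlsrn] add [hlfzp] -> 10 lines: xuwa oeupq hlfzp saa axyi dix uck dwiv ltq ear
Hunk 2: at line 1 remove [hlfzp,saa] add [ihsqh] -> 9 lines: xuwa oeupq ihsqh axyi dix uck dwiv ltq ear
Hunk 3: at line 5 remove [uck,dwiv] add [rvtxc,sblrk,rhd] -> 10 lines: xuwa oeupq ihsqh axyi dix rvtxc sblrk rhd ltq ear
Hunk 4: at line 5 remove [sblrk,rhd] add [rfls,vvzb,rcp] -> 11 lines: xuwa oeupq ihsqh axyi dix rvtxc rfls vvzb rcp ltq ear
Final line count: 11

Answer: 11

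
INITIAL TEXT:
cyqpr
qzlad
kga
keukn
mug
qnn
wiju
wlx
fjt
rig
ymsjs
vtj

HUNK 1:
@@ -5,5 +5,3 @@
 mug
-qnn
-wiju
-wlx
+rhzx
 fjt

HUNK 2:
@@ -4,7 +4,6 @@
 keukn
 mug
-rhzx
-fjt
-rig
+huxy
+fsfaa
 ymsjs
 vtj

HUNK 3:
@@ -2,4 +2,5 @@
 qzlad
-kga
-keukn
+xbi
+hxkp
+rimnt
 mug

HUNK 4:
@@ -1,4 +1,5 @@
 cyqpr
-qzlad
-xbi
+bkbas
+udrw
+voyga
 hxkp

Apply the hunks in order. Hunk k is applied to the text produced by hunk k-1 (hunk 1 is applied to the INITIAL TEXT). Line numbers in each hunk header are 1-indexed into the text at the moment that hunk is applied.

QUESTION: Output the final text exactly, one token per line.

Answer: cyqpr
bkbas
udrw
voyga
hxkp
rimnt
mug
huxy
fsfaa
ymsjs
vtj

Derivation:
Hunk 1: at line 5 remove [qnn,wiju,wlx] add [rhzx] -> 10 lines: cyqpr qzlad kga keukn mug rhzx fjt rig ymsjs vtj
Hunk 2: at line 4 remove [rhzx,fjt,rig] add [huxy,fsfaa] -> 9 lines: cyqpr qzlad kga keukn mug huxy fsfaa ymsjs vtj
Hunk 3: at line 2 remove [kga,keukn] add [xbi,hxkp,rimnt] -> 10 lines: cyqpr qzlad xbi hxkp rimnt mug huxy fsfaa ymsjs vtj
Hunk 4: at line 1 remove [qzlad,xbi] add [bkbas,udrw,voyga] -> 11 lines: cyqpr bkbas udrw voyga hxkp rimnt mug huxy fsfaa ymsjs vtj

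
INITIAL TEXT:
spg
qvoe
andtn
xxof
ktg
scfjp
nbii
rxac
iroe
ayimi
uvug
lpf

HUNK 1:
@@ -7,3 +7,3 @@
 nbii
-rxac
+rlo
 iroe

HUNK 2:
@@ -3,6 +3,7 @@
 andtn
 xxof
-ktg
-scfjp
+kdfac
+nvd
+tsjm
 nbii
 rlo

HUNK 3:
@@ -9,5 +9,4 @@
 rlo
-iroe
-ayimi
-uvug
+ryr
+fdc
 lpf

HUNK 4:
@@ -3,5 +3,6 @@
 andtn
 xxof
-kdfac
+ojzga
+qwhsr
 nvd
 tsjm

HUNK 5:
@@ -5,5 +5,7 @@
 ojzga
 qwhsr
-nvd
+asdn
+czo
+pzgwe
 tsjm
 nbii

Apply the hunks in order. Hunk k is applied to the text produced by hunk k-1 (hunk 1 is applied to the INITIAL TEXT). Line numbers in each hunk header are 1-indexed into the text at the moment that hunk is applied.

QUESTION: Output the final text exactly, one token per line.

Answer: spg
qvoe
andtn
xxof
ojzga
qwhsr
asdn
czo
pzgwe
tsjm
nbii
rlo
ryr
fdc
lpf

Derivation:
Hunk 1: at line 7 remove [rxac] add [rlo] -> 12 lines: spg qvoe andtn xxof ktg scfjp nbii rlo iroe ayimi uvug lpf
Hunk 2: at line 3 remove [ktg,scfjp] add [kdfac,nvd,tsjm] -> 13 lines: spg qvoe andtn xxof kdfac nvd tsjm nbii rlo iroe ayimi uvug lpf
Hunk 3: at line 9 remove [iroe,ayimi,uvug] add [ryr,fdc] -> 12 lines: spg qvoe andtn xxof kdfac nvd tsjm nbii rlo ryr fdc lpf
Hunk 4: at line 3 remove [kdfac] add [ojzga,qwhsr] -> 13 lines: spg qvoe andtn xxof ojzga qwhsr nvd tsjm nbii rlo ryr fdc lpf
Hunk 5: at line 5 remove [nvd] add [asdn,czo,pzgwe] -> 15 lines: spg qvoe andtn xxof ojzga qwhsr asdn czo pzgwe tsjm nbii rlo ryr fdc lpf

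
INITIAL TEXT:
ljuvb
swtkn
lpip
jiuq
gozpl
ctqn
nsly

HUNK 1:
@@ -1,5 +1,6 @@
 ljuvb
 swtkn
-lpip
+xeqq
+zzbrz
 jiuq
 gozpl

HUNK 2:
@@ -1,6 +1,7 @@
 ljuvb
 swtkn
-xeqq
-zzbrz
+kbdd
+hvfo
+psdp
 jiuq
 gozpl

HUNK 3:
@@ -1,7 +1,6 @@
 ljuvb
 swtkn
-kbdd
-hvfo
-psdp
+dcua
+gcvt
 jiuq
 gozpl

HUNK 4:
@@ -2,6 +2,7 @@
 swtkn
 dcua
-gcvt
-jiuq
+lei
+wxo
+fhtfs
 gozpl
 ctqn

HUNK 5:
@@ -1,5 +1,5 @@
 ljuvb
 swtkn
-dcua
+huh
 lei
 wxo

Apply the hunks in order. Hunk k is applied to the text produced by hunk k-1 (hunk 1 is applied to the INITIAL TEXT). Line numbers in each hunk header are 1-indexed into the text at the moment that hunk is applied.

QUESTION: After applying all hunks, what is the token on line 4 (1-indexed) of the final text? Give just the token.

Hunk 1: at line 1 remove [lpip] add [xeqq,zzbrz] -> 8 lines: ljuvb swtkn xeqq zzbrz jiuq gozpl ctqn nsly
Hunk 2: at line 1 remove [xeqq,zzbrz] add [kbdd,hvfo,psdp] -> 9 lines: ljuvb swtkn kbdd hvfo psdp jiuq gozpl ctqn nsly
Hunk 3: at line 1 remove [kbdd,hvfo,psdp] add [dcua,gcvt] -> 8 lines: ljuvb swtkn dcua gcvt jiuq gozpl ctqn nsly
Hunk 4: at line 2 remove [gcvt,jiuq] add [lei,wxo,fhtfs] -> 9 lines: ljuvb swtkn dcua lei wxo fhtfs gozpl ctqn nsly
Hunk 5: at line 1 remove [dcua] add [huh] -> 9 lines: ljuvb swtkn huh lei wxo fhtfs gozpl ctqn nsly
Final line 4: lei

Answer: lei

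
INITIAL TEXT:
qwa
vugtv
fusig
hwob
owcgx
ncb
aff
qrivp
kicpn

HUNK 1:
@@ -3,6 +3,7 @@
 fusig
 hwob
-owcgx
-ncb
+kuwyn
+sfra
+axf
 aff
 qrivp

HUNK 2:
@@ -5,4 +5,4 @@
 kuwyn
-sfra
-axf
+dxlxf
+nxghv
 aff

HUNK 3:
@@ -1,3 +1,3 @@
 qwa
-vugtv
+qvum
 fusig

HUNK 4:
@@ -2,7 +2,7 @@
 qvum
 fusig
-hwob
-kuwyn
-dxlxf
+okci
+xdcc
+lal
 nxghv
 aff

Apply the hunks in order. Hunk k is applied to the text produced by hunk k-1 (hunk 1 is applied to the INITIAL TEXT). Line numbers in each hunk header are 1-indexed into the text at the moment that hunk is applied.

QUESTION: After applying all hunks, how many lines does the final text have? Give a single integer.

Answer: 10

Derivation:
Hunk 1: at line 3 remove [owcgx,ncb] add [kuwyn,sfra,axf] -> 10 lines: qwa vugtv fusig hwob kuwyn sfra axf aff qrivp kicpn
Hunk 2: at line 5 remove [sfra,axf] add [dxlxf,nxghv] -> 10 lines: qwa vugtv fusig hwob kuwyn dxlxf nxghv aff qrivp kicpn
Hunk 3: at line 1 remove [vugtv] add [qvum] -> 10 lines: qwa qvum fusig hwob kuwyn dxlxf nxghv aff qrivp kicpn
Hunk 4: at line 2 remove [hwob,kuwyn,dxlxf] add [okci,xdcc,lal] -> 10 lines: qwa qvum fusig okci xdcc lal nxghv aff qrivp kicpn
Final line count: 10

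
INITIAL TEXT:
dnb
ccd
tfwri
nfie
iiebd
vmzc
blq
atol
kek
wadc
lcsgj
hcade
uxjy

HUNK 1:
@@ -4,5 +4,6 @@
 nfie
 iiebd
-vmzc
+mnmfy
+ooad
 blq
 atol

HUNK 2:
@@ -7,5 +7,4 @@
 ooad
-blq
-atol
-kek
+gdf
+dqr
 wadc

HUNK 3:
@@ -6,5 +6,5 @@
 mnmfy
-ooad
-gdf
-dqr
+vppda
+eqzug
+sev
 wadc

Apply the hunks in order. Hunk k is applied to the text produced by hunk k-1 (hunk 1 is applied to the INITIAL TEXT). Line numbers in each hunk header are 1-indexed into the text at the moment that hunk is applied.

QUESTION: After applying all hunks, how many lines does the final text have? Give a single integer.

Answer: 13

Derivation:
Hunk 1: at line 4 remove [vmzc] add [mnmfy,ooad] -> 14 lines: dnb ccd tfwri nfie iiebd mnmfy ooad blq atol kek wadc lcsgj hcade uxjy
Hunk 2: at line 7 remove [blq,atol,kek] add [gdf,dqr] -> 13 lines: dnb ccd tfwri nfie iiebd mnmfy ooad gdf dqr wadc lcsgj hcade uxjy
Hunk 3: at line 6 remove [ooad,gdf,dqr] add [vppda,eqzug,sev] -> 13 lines: dnb ccd tfwri nfie iiebd mnmfy vppda eqzug sev wadc lcsgj hcade uxjy
Final line count: 13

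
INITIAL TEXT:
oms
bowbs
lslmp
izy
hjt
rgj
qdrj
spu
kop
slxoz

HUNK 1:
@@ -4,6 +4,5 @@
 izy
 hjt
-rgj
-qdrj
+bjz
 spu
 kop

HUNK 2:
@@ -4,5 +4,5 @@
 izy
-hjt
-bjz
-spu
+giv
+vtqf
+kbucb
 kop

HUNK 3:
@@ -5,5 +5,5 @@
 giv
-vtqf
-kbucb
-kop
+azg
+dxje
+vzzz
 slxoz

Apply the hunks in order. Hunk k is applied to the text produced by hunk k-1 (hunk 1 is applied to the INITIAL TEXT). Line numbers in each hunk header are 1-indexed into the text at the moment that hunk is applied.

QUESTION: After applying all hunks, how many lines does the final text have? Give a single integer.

Answer: 9

Derivation:
Hunk 1: at line 4 remove [rgj,qdrj] add [bjz] -> 9 lines: oms bowbs lslmp izy hjt bjz spu kop slxoz
Hunk 2: at line 4 remove [hjt,bjz,spu] add [giv,vtqf,kbucb] -> 9 lines: oms bowbs lslmp izy giv vtqf kbucb kop slxoz
Hunk 3: at line 5 remove [vtqf,kbucb,kop] add [azg,dxje,vzzz] -> 9 lines: oms bowbs lslmp izy giv azg dxje vzzz slxoz
Final line count: 9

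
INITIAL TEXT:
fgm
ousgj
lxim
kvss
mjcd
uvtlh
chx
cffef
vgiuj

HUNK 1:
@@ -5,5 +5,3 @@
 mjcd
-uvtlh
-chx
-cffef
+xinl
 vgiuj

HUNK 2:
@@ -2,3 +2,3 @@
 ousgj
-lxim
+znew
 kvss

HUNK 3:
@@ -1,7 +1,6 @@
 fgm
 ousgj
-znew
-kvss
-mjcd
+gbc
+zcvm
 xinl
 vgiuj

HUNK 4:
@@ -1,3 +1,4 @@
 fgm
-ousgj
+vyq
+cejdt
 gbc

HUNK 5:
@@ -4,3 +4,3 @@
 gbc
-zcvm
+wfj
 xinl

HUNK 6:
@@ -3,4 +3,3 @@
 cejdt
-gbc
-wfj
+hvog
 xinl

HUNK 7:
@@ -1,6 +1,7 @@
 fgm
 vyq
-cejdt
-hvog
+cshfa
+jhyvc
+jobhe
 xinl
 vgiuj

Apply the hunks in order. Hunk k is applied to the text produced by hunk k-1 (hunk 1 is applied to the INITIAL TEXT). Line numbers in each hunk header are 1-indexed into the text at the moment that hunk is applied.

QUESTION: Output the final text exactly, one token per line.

Hunk 1: at line 5 remove [uvtlh,chx,cffef] add [xinl] -> 7 lines: fgm ousgj lxim kvss mjcd xinl vgiuj
Hunk 2: at line 2 remove [lxim] add [znew] -> 7 lines: fgm ousgj znew kvss mjcd xinl vgiuj
Hunk 3: at line 1 remove [znew,kvss,mjcd] add [gbc,zcvm] -> 6 lines: fgm ousgj gbc zcvm xinl vgiuj
Hunk 4: at line 1 remove [ousgj] add [vyq,cejdt] -> 7 lines: fgm vyq cejdt gbc zcvm xinl vgiuj
Hunk 5: at line 4 remove [zcvm] add [wfj] -> 7 lines: fgm vyq cejdt gbc wfj xinl vgiuj
Hunk 6: at line 3 remove [gbc,wfj] add [hvog] -> 6 lines: fgm vyq cejdt hvog xinl vgiuj
Hunk 7: at line 1 remove [cejdt,hvog] add [cshfa,jhyvc,jobhe] -> 7 lines: fgm vyq cshfa jhyvc jobhe xinl vgiuj

Answer: fgm
vyq
cshfa
jhyvc
jobhe
xinl
vgiuj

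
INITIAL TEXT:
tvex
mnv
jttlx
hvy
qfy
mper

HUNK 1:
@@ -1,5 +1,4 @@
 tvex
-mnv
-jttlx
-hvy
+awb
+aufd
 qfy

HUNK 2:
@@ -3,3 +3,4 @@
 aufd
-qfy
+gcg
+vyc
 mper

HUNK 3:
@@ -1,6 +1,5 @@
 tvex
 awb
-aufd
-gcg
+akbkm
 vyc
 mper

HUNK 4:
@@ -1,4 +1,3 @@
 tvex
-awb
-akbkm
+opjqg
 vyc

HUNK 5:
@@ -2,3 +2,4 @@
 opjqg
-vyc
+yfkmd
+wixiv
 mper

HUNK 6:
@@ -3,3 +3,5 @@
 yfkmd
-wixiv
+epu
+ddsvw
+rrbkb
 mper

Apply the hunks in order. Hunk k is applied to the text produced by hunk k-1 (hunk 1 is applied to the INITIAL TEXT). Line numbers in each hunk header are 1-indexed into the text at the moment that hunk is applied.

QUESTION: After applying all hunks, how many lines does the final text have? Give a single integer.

Hunk 1: at line 1 remove [mnv,jttlx,hvy] add [awb,aufd] -> 5 lines: tvex awb aufd qfy mper
Hunk 2: at line 3 remove [qfy] add [gcg,vyc] -> 6 lines: tvex awb aufd gcg vyc mper
Hunk 3: at line 1 remove [aufd,gcg] add [akbkm] -> 5 lines: tvex awb akbkm vyc mper
Hunk 4: at line 1 remove [awb,akbkm] add [opjqg] -> 4 lines: tvex opjqg vyc mper
Hunk 5: at line 2 remove [vyc] add [yfkmd,wixiv] -> 5 lines: tvex opjqg yfkmd wixiv mper
Hunk 6: at line 3 remove [wixiv] add [epu,ddsvw,rrbkb] -> 7 lines: tvex opjqg yfkmd epu ddsvw rrbkb mper
Final line count: 7

Answer: 7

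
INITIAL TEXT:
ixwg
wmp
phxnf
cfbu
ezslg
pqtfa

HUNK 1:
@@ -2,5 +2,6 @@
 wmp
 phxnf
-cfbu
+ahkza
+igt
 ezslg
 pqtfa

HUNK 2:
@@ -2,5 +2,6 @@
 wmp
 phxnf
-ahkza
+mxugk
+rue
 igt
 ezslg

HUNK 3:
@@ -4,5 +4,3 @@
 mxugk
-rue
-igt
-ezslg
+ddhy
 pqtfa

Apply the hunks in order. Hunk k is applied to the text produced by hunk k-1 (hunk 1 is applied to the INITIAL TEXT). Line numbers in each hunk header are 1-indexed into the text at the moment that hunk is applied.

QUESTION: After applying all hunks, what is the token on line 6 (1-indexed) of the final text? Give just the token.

Answer: pqtfa

Derivation:
Hunk 1: at line 2 remove [cfbu] add [ahkza,igt] -> 7 lines: ixwg wmp phxnf ahkza igt ezslg pqtfa
Hunk 2: at line 2 remove [ahkza] add [mxugk,rue] -> 8 lines: ixwg wmp phxnf mxugk rue igt ezslg pqtfa
Hunk 3: at line 4 remove [rue,igt,ezslg] add [ddhy] -> 6 lines: ixwg wmp phxnf mxugk ddhy pqtfa
Final line 6: pqtfa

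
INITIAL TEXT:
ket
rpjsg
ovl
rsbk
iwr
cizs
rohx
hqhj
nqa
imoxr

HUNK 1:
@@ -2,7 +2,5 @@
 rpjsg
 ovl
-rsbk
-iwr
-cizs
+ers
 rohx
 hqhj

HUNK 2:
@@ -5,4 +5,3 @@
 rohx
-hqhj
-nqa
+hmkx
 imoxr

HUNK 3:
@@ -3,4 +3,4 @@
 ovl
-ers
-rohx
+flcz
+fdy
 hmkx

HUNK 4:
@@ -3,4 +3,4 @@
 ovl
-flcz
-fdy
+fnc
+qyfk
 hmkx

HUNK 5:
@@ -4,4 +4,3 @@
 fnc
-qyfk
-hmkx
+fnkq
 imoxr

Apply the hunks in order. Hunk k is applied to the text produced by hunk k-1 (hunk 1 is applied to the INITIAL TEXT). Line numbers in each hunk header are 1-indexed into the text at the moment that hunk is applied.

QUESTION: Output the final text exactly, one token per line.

Hunk 1: at line 2 remove [rsbk,iwr,cizs] add [ers] -> 8 lines: ket rpjsg ovl ers rohx hqhj nqa imoxr
Hunk 2: at line 5 remove [hqhj,nqa] add [hmkx] -> 7 lines: ket rpjsg ovl ers rohx hmkx imoxr
Hunk 3: at line 3 remove [ers,rohx] add [flcz,fdy] -> 7 lines: ket rpjsg ovl flcz fdy hmkx imoxr
Hunk 4: at line 3 remove [flcz,fdy] add [fnc,qyfk] -> 7 lines: ket rpjsg ovl fnc qyfk hmkx imoxr
Hunk 5: at line 4 remove [qyfk,hmkx] add [fnkq] -> 6 lines: ket rpjsg ovl fnc fnkq imoxr

Answer: ket
rpjsg
ovl
fnc
fnkq
imoxr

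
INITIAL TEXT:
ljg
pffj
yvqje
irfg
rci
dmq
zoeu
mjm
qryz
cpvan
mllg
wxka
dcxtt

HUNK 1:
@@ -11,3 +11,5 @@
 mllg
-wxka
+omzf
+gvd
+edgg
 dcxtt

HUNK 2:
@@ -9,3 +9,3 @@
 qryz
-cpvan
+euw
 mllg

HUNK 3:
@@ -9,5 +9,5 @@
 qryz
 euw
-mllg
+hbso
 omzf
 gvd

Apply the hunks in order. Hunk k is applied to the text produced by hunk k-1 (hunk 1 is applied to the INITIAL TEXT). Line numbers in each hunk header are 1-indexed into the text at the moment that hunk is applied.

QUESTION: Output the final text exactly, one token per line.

Hunk 1: at line 11 remove [wxka] add [omzf,gvd,edgg] -> 15 lines: ljg pffj yvqje irfg rci dmq zoeu mjm qryz cpvan mllg omzf gvd edgg dcxtt
Hunk 2: at line 9 remove [cpvan] add [euw] -> 15 lines: ljg pffj yvqje irfg rci dmq zoeu mjm qryz euw mllg omzf gvd edgg dcxtt
Hunk 3: at line 9 remove [mllg] add [hbso] -> 15 lines: ljg pffj yvqje irfg rci dmq zoeu mjm qryz euw hbso omzf gvd edgg dcxtt

Answer: ljg
pffj
yvqje
irfg
rci
dmq
zoeu
mjm
qryz
euw
hbso
omzf
gvd
edgg
dcxtt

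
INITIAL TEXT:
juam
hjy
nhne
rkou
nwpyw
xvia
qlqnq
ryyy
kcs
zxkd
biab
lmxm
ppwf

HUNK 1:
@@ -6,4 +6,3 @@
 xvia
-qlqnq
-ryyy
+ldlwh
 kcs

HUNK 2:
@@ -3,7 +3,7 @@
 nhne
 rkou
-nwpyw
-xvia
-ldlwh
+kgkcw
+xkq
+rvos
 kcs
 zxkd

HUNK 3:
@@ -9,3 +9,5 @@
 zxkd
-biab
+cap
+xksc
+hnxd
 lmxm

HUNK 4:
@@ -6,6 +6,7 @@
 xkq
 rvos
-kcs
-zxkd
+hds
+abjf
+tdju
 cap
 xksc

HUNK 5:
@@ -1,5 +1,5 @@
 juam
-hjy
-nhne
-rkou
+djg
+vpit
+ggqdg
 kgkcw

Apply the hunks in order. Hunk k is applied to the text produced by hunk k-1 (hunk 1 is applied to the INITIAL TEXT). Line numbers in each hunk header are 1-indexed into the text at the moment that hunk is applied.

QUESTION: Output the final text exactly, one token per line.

Hunk 1: at line 6 remove [qlqnq,ryyy] add [ldlwh] -> 12 lines: juam hjy nhne rkou nwpyw xvia ldlwh kcs zxkd biab lmxm ppwf
Hunk 2: at line 3 remove [nwpyw,xvia,ldlwh] add [kgkcw,xkq,rvos] -> 12 lines: juam hjy nhne rkou kgkcw xkq rvos kcs zxkd biab lmxm ppwf
Hunk 3: at line 9 remove [biab] add [cap,xksc,hnxd] -> 14 lines: juam hjy nhne rkou kgkcw xkq rvos kcs zxkd cap xksc hnxd lmxm ppwf
Hunk 4: at line 6 remove [kcs,zxkd] add [hds,abjf,tdju] -> 15 lines: juam hjy nhne rkou kgkcw xkq rvos hds abjf tdju cap xksc hnxd lmxm ppwf
Hunk 5: at line 1 remove [hjy,nhne,rkou] add [djg,vpit,ggqdg] -> 15 lines: juam djg vpit ggqdg kgkcw xkq rvos hds abjf tdju cap xksc hnxd lmxm ppwf

Answer: juam
djg
vpit
ggqdg
kgkcw
xkq
rvos
hds
abjf
tdju
cap
xksc
hnxd
lmxm
ppwf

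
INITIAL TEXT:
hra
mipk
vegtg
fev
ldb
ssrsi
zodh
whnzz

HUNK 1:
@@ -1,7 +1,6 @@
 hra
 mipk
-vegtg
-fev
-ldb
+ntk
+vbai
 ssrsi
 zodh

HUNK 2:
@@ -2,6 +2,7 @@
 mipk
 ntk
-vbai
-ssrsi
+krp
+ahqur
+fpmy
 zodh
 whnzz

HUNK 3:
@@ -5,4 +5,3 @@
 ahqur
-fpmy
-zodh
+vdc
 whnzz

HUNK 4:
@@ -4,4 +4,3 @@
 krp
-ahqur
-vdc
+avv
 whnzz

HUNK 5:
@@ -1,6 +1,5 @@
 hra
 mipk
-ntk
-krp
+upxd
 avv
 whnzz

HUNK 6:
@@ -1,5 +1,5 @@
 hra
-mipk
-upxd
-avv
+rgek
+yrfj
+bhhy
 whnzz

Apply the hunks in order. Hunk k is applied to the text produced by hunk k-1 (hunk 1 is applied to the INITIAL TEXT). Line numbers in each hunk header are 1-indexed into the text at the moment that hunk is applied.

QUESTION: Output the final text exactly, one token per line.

Hunk 1: at line 1 remove [vegtg,fev,ldb] add [ntk,vbai] -> 7 lines: hra mipk ntk vbai ssrsi zodh whnzz
Hunk 2: at line 2 remove [vbai,ssrsi] add [krp,ahqur,fpmy] -> 8 lines: hra mipk ntk krp ahqur fpmy zodh whnzz
Hunk 3: at line 5 remove [fpmy,zodh] add [vdc] -> 7 lines: hra mipk ntk krp ahqur vdc whnzz
Hunk 4: at line 4 remove [ahqur,vdc] add [avv] -> 6 lines: hra mipk ntk krp avv whnzz
Hunk 5: at line 1 remove [ntk,krp] add [upxd] -> 5 lines: hra mipk upxd avv whnzz
Hunk 6: at line 1 remove [mipk,upxd,avv] add [rgek,yrfj,bhhy] -> 5 lines: hra rgek yrfj bhhy whnzz

Answer: hra
rgek
yrfj
bhhy
whnzz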